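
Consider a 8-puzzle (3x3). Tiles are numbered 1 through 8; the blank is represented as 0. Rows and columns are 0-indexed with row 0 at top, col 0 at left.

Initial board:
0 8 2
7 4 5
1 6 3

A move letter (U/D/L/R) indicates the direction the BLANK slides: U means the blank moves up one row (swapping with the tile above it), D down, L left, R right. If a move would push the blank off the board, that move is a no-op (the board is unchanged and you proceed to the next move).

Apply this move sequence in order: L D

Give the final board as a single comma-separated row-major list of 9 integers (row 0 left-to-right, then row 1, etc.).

Answer: 7, 8, 2, 0, 4, 5, 1, 6, 3

Derivation:
After move 1 (L):
0 8 2
7 4 5
1 6 3

After move 2 (D):
7 8 2
0 4 5
1 6 3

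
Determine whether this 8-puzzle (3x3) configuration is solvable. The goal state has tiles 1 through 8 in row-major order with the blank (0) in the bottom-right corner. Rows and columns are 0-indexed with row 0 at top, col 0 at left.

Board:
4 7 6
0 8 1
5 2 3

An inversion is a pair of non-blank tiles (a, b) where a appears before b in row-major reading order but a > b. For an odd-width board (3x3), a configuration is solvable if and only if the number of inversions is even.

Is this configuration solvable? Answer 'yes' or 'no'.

Answer: yes

Derivation:
Inversions (pairs i<j in row-major order where tile[i] > tile[j] > 0): 18
18 is even, so the puzzle is solvable.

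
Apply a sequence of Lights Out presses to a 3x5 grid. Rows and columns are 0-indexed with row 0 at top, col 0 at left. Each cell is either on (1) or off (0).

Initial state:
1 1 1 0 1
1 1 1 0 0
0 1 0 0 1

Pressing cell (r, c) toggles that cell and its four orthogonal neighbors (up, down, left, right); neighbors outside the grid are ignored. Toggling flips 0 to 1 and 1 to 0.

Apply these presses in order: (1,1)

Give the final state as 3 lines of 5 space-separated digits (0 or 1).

Answer: 1 0 1 0 1
0 0 0 0 0
0 0 0 0 1

Derivation:
After press 1 at (1,1):
1 0 1 0 1
0 0 0 0 0
0 0 0 0 1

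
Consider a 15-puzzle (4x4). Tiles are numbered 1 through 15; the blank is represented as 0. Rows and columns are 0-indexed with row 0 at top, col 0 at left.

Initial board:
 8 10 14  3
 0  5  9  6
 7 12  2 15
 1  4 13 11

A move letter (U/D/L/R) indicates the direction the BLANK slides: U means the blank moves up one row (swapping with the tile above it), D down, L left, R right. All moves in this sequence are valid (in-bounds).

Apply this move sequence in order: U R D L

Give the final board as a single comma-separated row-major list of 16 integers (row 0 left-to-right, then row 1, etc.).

Answer: 10, 5, 14, 3, 0, 8, 9, 6, 7, 12, 2, 15, 1, 4, 13, 11

Derivation:
After move 1 (U):
 0 10 14  3
 8  5  9  6
 7 12  2 15
 1  4 13 11

After move 2 (R):
10  0 14  3
 8  5  9  6
 7 12  2 15
 1  4 13 11

After move 3 (D):
10  5 14  3
 8  0  9  6
 7 12  2 15
 1  4 13 11

After move 4 (L):
10  5 14  3
 0  8  9  6
 7 12  2 15
 1  4 13 11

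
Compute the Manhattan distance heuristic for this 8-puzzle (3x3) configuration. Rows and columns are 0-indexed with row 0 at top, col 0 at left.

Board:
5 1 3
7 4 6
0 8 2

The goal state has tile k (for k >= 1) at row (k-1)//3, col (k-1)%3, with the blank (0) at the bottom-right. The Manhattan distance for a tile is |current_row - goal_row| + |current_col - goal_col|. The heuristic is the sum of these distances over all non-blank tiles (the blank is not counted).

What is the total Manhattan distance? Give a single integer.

Answer: 8

Derivation:
Tile 5: (0,0)->(1,1) = 2
Tile 1: (0,1)->(0,0) = 1
Tile 3: (0,2)->(0,2) = 0
Tile 7: (1,0)->(2,0) = 1
Tile 4: (1,1)->(1,0) = 1
Tile 6: (1,2)->(1,2) = 0
Tile 8: (2,1)->(2,1) = 0
Tile 2: (2,2)->(0,1) = 3
Sum: 2 + 1 + 0 + 1 + 1 + 0 + 0 + 3 = 8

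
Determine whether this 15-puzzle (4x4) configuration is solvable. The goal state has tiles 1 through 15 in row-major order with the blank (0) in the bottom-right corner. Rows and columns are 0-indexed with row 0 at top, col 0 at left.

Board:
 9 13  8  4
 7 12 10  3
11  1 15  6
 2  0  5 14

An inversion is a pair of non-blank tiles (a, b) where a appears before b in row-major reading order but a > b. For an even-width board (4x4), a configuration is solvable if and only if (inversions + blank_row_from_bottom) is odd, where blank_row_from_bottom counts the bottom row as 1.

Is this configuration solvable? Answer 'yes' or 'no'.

Inversions: 58
Blank is in row 3 (0-indexed from top), which is row 1 counting from the bottom (bottom = 1).
58 + 1 = 59, which is odd, so the puzzle is solvable.

Answer: yes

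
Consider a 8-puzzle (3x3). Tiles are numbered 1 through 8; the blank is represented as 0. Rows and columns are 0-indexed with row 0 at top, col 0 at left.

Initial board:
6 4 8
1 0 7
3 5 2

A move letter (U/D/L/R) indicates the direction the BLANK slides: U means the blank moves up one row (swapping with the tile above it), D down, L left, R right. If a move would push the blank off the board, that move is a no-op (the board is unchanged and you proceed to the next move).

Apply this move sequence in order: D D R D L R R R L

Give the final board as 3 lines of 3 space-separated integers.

Answer: 6 4 8
1 5 7
3 0 2

Derivation:
After move 1 (D):
6 4 8
1 5 7
3 0 2

After move 2 (D):
6 4 8
1 5 7
3 0 2

After move 3 (R):
6 4 8
1 5 7
3 2 0

After move 4 (D):
6 4 8
1 5 7
3 2 0

After move 5 (L):
6 4 8
1 5 7
3 0 2

After move 6 (R):
6 4 8
1 5 7
3 2 0

After move 7 (R):
6 4 8
1 5 7
3 2 0

After move 8 (R):
6 4 8
1 5 7
3 2 0

After move 9 (L):
6 4 8
1 5 7
3 0 2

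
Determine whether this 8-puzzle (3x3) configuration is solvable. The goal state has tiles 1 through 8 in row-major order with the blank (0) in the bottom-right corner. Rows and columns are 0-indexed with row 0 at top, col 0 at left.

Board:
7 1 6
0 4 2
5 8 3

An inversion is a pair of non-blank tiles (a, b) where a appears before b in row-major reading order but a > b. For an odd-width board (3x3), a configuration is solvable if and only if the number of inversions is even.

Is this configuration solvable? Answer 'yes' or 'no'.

Answer: yes

Derivation:
Inversions (pairs i<j in row-major order where tile[i] > tile[j] > 0): 14
14 is even, so the puzzle is solvable.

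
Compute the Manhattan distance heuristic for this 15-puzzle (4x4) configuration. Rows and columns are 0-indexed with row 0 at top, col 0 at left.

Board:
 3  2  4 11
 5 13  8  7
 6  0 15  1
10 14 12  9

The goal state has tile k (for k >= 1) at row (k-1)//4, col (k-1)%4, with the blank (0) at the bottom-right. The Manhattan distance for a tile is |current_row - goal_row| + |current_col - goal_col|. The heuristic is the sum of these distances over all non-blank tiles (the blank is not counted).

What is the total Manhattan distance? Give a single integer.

Tile 3: (0,0)->(0,2) = 2
Tile 2: (0,1)->(0,1) = 0
Tile 4: (0,2)->(0,3) = 1
Tile 11: (0,3)->(2,2) = 3
Tile 5: (1,0)->(1,0) = 0
Tile 13: (1,1)->(3,0) = 3
Tile 8: (1,2)->(1,3) = 1
Tile 7: (1,3)->(1,2) = 1
Tile 6: (2,0)->(1,1) = 2
Tile 15: (2,2)->(3,2) = 1
Tile 1: (2,3)->(0,0) = 5
Tile 10: (3,0)->(2,1) = 2
Tile 14: (3,1)->(3,1) = 0
Tile 12: (3,2)->(2,3) = 2
Tile 9: (3,3)->(2,0) = 4
Sum: 2 + 0 + 1 + 3 + 0 + 3 + 1 + 1 + 2 + 1 + 5 + 2 + 0 + 2 + 4 = 27

Answer: 27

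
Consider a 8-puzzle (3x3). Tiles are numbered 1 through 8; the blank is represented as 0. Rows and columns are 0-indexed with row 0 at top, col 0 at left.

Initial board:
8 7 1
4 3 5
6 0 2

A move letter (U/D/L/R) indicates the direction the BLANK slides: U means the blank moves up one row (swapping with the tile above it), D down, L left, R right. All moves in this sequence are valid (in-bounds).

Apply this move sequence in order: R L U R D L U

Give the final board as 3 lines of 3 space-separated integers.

After move 1 (R):
8 7 1
4 3 5
6 2 0

After move 2 (L):
8 7 1
4 3 5
6 0 2

After move 3 (U):
8 7 1
4 0 5
6 3 2

After move 4 (R):
8 7 1
4 5 0
6 3 2

After move 5 (D):
8 7 1
4 5 2
6 3 0

After move 6 (L):
8 7 1
4 5 2
6 0 3

After move 7 (U):
8 7 1
4 0 2
6 5 3

Answer: 8 7 1
4 0 2
6 5 3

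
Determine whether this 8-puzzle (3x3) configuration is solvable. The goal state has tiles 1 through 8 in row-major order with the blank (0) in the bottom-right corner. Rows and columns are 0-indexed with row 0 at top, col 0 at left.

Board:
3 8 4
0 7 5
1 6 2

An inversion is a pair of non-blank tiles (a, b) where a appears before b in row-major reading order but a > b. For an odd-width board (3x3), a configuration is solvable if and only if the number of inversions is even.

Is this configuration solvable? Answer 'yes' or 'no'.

Answer: no

Derivation:
Inversions (pairs i<j in row-major order where tile[i] > tile[j] > 0): 17
17 is odd, so the puzzle is not solvable.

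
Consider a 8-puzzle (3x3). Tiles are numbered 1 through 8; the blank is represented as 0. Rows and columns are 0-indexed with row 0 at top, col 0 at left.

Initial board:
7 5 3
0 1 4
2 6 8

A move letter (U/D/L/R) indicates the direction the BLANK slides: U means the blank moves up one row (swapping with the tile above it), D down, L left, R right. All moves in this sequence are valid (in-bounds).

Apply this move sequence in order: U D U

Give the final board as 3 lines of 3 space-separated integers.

Answer: 0 5 3
7 1 4
2 6 8

Derivation:
After move 1 (U):
0 5 3
7 1 4
2 6 8

After move 2 (D):
7 5 3
0 1 4
2 6 8

After move 3 (U):
0 5 3
7 1 4
2 6 8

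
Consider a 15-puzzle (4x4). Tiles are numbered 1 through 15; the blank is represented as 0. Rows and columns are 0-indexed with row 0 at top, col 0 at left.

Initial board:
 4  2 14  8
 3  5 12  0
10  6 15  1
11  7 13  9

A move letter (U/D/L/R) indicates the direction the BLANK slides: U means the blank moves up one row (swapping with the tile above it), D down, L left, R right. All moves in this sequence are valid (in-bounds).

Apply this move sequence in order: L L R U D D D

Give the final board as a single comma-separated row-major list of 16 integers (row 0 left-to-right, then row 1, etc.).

After move 1 (L):
 4  2 14  8
 3  5  0 12
10  6 15  1
11  7 13  9

After move 2 (L):
 4  2 14  8
 3  0  5 12
10  6 15  1
11  7 13  9

After move 3 (R):
 4  2 14  8
 3  5  0 12
10  6 15  1
11  7 13  9

After move 4 (U):
 4  2  0  8
 3  5 14 12
10  6 15  1
11  7 13  9

After move 5 (D):
 4  2 14  8
 3  5  0 12
10  6 15  1
11  7 13  9

After move 6 (D):
 4  2 14  8
 3  5 15 12
10  6  0  1
11  7 13  9

After move 7 (D):
 4  2 14  8
 3  5 15 12
10  6 13  1
11  7  0  9

Answer: 4, 2, 14, 8, 3, 5, 15, 12, 10, 6, 13, 1, 11, 7, 0, 9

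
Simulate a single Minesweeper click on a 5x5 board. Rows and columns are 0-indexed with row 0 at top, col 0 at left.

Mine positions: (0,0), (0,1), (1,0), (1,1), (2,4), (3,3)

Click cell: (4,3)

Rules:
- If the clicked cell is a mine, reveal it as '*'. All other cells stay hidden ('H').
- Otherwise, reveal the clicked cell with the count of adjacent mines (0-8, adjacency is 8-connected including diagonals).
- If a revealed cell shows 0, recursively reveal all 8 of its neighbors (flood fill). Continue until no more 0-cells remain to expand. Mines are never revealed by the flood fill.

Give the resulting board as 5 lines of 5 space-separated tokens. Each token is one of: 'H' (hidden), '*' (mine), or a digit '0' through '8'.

H H H H H
H H H H H
H H H H H
H H H H H
H H H 1 H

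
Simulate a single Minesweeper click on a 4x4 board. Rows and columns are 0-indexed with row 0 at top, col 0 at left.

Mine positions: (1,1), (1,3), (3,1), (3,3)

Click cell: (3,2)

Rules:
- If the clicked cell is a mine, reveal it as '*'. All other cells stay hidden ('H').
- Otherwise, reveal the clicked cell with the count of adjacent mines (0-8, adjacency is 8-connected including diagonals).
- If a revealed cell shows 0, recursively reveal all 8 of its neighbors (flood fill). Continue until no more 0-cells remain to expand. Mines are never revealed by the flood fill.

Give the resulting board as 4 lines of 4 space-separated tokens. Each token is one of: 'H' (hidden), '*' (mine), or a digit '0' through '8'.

H H H H
H H H H
H H H H
H H 2 H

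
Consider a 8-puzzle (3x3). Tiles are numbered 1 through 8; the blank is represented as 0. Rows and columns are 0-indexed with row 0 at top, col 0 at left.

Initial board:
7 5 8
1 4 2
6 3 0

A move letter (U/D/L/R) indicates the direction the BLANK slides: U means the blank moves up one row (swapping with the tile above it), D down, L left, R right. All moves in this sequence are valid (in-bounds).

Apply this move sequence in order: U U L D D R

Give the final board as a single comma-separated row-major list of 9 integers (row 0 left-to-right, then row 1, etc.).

Answer: 7, 4, 5, 1, 3, 8, 6, 2, 0

Derivation:
After move 1 (U):
7 5 8
1 4 0
6 3 2

After move 2 (U):
7 5 0
1 4 8
6 3 2

After move 3 (L):
7 0 5
1 4 8
6 3 2

After move 4 (D):
7 4 5
1 0 8
6 3 2

After move 5 (D):
7 4 5
1 3 8
6 0 2

After move 6 (R):
7 4 5
1 3 8
6 2 0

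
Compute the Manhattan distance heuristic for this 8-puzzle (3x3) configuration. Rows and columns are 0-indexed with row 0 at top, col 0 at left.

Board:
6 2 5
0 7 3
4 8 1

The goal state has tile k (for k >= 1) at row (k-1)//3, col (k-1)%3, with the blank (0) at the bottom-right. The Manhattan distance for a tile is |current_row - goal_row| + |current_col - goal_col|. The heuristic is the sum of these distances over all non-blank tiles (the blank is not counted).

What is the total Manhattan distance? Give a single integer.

Tile 6: (0,0)->(1,2) = 3
Tile 2: (0,1)->(0,1) = 0
Tile 5: (0,2)->(1,1) = 2
Tile 7: (1,1)->(2,0) = 2
Tile 3: (1,2)->(0,2) = 1
Tile 4: (2,0)->(1,0) = 1
Tile 8: (2,1)->(2,1) = 0
Tile 1: (2,2)->(0,0) = 4
Sum: 3 + 0 + 2 + 2 + 1 + 1 + 0 + 4 = 13

Answer: 13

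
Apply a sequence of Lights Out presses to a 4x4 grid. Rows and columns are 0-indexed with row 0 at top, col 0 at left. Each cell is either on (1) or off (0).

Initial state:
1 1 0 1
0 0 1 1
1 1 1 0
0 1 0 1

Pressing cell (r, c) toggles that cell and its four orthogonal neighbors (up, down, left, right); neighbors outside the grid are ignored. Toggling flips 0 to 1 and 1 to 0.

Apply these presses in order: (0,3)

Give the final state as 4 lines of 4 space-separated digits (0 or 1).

Answer: 1 1 1 0
0 0 1 0
1 1 1 0
0 1 0 1

Derivation:
After press 1 at (0,3):
1 1 1 0
0 0 1 0
1 1 1 0
0 1 0 1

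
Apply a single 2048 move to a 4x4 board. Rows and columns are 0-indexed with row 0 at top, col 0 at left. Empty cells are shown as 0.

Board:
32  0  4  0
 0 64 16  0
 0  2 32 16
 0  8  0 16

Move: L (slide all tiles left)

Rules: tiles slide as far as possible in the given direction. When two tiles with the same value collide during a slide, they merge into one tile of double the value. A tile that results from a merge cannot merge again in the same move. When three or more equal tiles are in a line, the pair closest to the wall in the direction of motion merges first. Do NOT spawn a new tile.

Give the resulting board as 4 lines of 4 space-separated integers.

Answer: 32  4  0  0
64 16  0  0
 2 32 16  0
 8 16  0  0

Derivation:
Slide left:
row 0: [32, 0, 4, 0] -> [32, 4, 0, 0]
row 1: [0, 64, 16, 0] -> [64, 16, 0, 0]
row 2: [0, 2, 32, 16] -> [2, 32, 16, 0]
row 3: [0, 8, 0, 16] -> [8, 16, 0, 0]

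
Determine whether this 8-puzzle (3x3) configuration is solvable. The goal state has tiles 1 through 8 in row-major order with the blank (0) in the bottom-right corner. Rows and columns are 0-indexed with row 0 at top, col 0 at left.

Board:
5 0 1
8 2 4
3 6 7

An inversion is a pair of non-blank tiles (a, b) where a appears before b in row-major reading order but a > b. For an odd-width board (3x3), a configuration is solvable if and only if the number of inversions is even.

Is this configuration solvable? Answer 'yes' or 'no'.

Answer: yes

Derivation:
Inversions (pairs i<j in row-major order where tile[i] > tile[j] > 0): 10
10 is even, so the puzzle is solvable.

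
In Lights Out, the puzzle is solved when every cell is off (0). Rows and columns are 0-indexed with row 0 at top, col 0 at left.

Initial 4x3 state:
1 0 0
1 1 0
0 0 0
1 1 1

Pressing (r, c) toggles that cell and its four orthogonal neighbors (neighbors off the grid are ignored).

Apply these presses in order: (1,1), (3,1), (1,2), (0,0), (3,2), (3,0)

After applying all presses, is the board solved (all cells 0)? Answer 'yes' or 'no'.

Answer: no

Derivation:
After press 1 at (1,1):
1 1 0
0 0 1
0 1 0
1 1 1

After press 2 at (3,1):
1 1 0
0 0 1
0 0 0
0 0 0

After press 3 at (1,2):
1 1 1
0 1 0
0 0 1
0 0 0

After press 4 at (0,0):
0 0 1
1 1 0
0 0 1
0 0 0

After press 5 at (3,2):
0 0 1
1 1 0
0 0 0
0 1 1

After press 6 at (3,0):
0 0 1
1 1 0
1 0 0
1 0 1

Lights still on: 6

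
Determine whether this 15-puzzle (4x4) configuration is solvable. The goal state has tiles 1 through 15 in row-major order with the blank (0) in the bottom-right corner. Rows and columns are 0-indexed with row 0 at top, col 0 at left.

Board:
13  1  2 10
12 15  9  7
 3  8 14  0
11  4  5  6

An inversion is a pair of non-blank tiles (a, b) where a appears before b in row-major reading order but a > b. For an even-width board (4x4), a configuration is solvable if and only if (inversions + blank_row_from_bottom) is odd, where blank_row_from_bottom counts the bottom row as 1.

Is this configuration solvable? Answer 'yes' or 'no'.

Answer: no

Derivation:
Inversions: 56
Blank is in row 2 (0-indexed from top), which is row 2 counting from the bottom (bottom = 1).
56 + 2 = 58, which is even, so the puzzle is not solvable.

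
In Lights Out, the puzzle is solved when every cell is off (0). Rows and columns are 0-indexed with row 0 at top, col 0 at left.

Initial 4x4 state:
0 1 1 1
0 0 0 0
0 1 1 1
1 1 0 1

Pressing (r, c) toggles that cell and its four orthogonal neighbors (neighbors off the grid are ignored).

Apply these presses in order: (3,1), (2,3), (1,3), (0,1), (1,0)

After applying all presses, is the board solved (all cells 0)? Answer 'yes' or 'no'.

After press 1 at (3,1):
0 1 1 1
0 0 0 0
0 0 1 1
0 0 1 1

After press 2 at (2,3):
0 1 1 1
0 0 0 1
0 0 0 0
0 0 1 0

After press 3 at (1,3):
0 1 1 0
0 0 1 0
0 0 0 1
0 0 1 0

After press 4 at (0,1):
1 0 0 0
0 1 1 0
0 0 0 1
0 0 1 0

After press 5 at (1,0):
0 0 0 0
1 0 1 0
1 0 0 1
0 0 1 0

Lights still on: 5

Answer: no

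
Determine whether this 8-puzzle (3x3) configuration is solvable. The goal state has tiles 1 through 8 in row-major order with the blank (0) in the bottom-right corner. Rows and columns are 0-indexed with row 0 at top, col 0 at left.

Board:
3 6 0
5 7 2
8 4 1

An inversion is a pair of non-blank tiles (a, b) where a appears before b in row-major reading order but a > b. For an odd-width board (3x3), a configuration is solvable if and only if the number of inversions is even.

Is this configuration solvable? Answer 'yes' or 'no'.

Inversions (pairs i<j in row-major order where tile[i] > tile[j] > 0): 16
16 is even, so the puzzle is solvable.

Answer: yes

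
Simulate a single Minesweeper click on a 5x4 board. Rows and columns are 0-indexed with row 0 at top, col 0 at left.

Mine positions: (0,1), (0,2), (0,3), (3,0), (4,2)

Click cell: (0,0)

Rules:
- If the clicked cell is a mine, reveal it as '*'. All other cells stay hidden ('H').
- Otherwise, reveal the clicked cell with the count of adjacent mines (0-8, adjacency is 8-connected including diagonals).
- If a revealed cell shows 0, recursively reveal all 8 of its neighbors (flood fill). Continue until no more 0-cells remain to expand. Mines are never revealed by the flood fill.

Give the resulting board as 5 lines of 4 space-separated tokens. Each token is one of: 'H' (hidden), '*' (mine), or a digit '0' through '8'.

1 H H H
H H H H
H H H H
H H H H
H H H H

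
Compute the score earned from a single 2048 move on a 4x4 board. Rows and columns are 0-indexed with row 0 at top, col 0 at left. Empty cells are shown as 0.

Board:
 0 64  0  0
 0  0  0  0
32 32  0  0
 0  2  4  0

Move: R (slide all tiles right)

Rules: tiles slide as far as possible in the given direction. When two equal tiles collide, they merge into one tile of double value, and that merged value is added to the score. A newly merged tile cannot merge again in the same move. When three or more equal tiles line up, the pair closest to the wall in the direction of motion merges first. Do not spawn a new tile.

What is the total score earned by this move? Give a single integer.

Answer: 64

Derivation:
Slide right:
row 0: [0, 64, 0, 0] -> [0, 0, 0, 64]  score +0 (running 0)
row 1: [0, 0, 0, 0] -> [0, 0, 0, 0]  score +0 (running 0)
row 2: [32, 32, 0, 0] -> [0, 0, 0, 64]  score +64 (running 64)
row 3: [0, 2, 4, 0] -> [0, 0, 2, 4]  score +0 (running 64)
Board after move:
 0  0  0 64
 0  0  0  0
 0  0  0 64
 0  0  2  4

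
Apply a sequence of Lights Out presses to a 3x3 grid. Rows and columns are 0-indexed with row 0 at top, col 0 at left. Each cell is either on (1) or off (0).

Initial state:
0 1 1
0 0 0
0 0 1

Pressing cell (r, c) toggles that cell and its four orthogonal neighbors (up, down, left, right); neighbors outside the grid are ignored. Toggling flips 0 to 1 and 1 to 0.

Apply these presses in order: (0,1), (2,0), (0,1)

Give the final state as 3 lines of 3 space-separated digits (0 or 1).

Answer: 0 1 1
1 0 0
1 1 1

Derivation:
After press 1 at (0,1):
1 0 0
0 1 0
0 0 1

After press 2 at (2,0):
1 0 0
1 1 0
1 1 1

After press 3 at (0,1):
0 1 1
1 0 0
1 1 1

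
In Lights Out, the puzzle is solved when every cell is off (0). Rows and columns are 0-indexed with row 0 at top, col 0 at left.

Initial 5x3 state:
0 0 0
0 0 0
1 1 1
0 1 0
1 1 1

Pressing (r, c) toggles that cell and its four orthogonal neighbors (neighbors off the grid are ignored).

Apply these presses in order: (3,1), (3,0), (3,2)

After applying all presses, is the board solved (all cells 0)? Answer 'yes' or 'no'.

After press 1 at (3,1):
0 0 0
0 0 0
1 0 1
1 0 1
1 0 1

After press 2 at (3,0):
0 0 0
0 0 0
0 0 1
0 1 1
0 0 1

After press 3 at (3,2):
0 0 0
0 0 0
0 0 0
0 0 0
0 0 0

Lights still on: 0

Answer: yes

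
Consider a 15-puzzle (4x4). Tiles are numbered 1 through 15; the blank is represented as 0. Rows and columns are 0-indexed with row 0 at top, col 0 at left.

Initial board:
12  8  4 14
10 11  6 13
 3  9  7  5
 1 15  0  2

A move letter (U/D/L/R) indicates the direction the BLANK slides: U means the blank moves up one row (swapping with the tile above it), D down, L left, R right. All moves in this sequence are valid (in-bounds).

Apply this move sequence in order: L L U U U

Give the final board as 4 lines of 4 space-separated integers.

Answer:  0  8  4 14
12 11  6 13
10  9  7  5
 3  1 15  2

Derivation:
After move 1 (L):
12  8  4 14
10 11  6 13
 3  9  7  5
 1  0 15  2

After move 2 (L):
12  8  4 14
10 11  6 13
 3  9  7  5
 0  1 15  2

After move 3 (U):
12  8  4 14
10 11  6 13
 0  9  7  5
 3  1 15  2

After move 4 (U):
12  8  4 14
 0 11  6 13
10  9  7  5
 3  1 15  2

After move 5 (U):
 0  8  4 14
12 11  6 13
10  9  7  5
 3  1 15  2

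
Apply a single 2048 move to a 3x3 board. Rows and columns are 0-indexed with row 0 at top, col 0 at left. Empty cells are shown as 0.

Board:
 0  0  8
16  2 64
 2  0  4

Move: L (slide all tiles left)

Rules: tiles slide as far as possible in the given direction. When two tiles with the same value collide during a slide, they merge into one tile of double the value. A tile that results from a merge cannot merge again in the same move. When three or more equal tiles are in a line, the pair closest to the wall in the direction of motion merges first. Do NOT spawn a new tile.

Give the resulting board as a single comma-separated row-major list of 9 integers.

Answer: 8, 0, 0, 16, 2, 64, 2, 4, 0

Derivation:
Slide left:
row 0: [0, 0, 8] -> [8, 0, 0]
row 1: [16, 2, 64] -> [16, 2, 64]
row 2: [2, 0, 4] -> [2, 4, 0]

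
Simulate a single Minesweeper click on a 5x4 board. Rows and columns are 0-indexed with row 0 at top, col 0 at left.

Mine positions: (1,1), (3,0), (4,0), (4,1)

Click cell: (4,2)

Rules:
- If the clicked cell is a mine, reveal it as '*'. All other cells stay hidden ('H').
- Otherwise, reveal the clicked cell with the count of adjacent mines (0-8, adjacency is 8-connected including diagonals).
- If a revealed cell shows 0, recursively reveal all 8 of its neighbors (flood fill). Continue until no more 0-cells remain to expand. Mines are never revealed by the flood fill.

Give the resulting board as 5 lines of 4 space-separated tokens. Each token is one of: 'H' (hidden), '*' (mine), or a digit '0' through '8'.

H H H H
H H H H
H H H H
H H H H
H H 1 H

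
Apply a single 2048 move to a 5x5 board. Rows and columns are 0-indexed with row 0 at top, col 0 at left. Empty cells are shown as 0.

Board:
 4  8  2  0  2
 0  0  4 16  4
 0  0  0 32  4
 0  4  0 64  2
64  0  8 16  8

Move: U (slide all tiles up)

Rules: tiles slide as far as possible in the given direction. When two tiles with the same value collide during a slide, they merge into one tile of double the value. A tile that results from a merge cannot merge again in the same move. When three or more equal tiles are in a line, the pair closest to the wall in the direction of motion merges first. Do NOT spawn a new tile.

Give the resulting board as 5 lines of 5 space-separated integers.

Answer:  4  8  2 16  2
64  4  4 32  8
 0  0  8 64  2
 0  0  0 16  8
 0  0  0  0  0

Derivation:
Slide up:
col 0: [4, 0, 0, 0, 64] -> [4, 64, 0, 0, 0]
col 1: [8, 0, 0, 4, 0] -> [8, 4, 0, 0, 0]
col 2: [2, 4, 0, 0, 8] -> [2, 4, 8, 0, 0]
col 3: [0, 16, 32, 64, 16] -> [16, 32, 64, 16, 0]
col 4: [2, 4, 4, 2, 8] -> [2, 8, 2, 8, 0]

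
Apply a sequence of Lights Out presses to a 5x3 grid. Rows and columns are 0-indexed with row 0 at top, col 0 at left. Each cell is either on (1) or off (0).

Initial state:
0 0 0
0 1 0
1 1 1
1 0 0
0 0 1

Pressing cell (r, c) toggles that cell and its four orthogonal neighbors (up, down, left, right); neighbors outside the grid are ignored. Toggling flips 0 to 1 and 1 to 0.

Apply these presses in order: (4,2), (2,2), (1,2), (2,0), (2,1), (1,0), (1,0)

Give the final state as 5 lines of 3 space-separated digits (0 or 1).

After press 1 at (4,2):
0 0 0
0 1 0
1 1 1
1 0 1
0 1 0

After press 2 at (2,2):
0 0 0
0 1 1
1 0 0
1 0 0
0 1 0

After press 3 at (1,2):
0 0 1
0 0 0
1 0 1
1 0 0
0 1 0

After press 4 at (2,0):
0 0 1
1 0 0
0 1 1
0 0 0
0 1 0

After press 5 at (2,1):
0 0 1
1 1 0
1 0 0
0 1 0
0 1 0

After press 6 at (1,0):
1 0 1
0 0 0
0 0 0
0 1 0
0 1 0

After press 7 at (1,0):
0 0 1
1 1 0
1 0 0
0 1 0
0 1 0

Answer: 0 0 1
1 1 0
1 0 0
0 1 0
0 1 0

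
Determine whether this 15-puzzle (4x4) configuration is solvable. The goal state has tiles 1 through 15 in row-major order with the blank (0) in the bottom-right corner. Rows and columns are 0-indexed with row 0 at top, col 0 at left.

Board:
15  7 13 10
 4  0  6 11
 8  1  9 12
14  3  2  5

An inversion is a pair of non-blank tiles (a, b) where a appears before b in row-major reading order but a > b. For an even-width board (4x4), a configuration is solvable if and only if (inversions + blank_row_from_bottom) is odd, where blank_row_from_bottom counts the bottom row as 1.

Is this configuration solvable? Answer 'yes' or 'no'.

Inversions: 66
Blank is in row 1 (0-indexed from top), which is row 3 counting from the bottom (bottom = 1).
66 + 3 = 69, which is odd, so the puzzle is solvable.

Answer: yes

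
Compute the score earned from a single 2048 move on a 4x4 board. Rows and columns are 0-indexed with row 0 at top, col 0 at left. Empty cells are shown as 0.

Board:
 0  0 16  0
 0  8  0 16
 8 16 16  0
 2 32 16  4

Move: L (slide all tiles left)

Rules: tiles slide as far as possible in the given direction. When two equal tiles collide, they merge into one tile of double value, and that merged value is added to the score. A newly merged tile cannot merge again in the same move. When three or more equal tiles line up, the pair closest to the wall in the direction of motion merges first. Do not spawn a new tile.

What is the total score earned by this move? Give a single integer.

Answer: 32

Derivation:
Slide left:
row 0: [0, 0, 16, 0] -> [16, 0, 0, 0]  score +0 (running 0)
row 1: [0, 8, 0, 16] -> [8, 16, 0, 0]  score +0 (running 0)
row 2: [8, 16, 16, 0] -> [8, 32, 0, 0]  score +32 (running 32)
row 3: [2, 32, 16, 4] -> [2, 32, 16, 4]  score +0 (running 32)
Board after move:
16  0  0  0
 8 16  0  0
 8 32  0  0
 2 32 16  4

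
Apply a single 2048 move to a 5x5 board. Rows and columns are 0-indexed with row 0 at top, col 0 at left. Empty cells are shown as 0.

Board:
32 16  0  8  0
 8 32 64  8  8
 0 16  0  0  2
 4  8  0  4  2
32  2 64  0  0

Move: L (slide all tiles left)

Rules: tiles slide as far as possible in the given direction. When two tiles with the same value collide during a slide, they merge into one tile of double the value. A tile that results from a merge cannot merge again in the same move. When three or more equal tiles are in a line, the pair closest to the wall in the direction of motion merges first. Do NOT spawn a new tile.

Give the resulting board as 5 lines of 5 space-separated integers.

Answer: 32 16  8  0  0
 8 32 64 16  0
16  2  0  0  0
 4  8  4  2  0
32  2 64  0  0

Derivation:
Slide left:
row 0: [32, 16, 0, 8, 0] -> [32, 16, 8, 0, 0]
row 1: [8, 32, 64, 8, 8] -> [8, 32, 64, 16, 0]
row 2: [0, 16, 0, 0, 2] -> [16, 2, 0, 0, 0]
row 3: [4, 8, 0, 4, 2] -> [4, 8, 4, 2, 0]
row 4: [32, 2, 64, 0, 0] -> [32, 2, 64, 0, 0]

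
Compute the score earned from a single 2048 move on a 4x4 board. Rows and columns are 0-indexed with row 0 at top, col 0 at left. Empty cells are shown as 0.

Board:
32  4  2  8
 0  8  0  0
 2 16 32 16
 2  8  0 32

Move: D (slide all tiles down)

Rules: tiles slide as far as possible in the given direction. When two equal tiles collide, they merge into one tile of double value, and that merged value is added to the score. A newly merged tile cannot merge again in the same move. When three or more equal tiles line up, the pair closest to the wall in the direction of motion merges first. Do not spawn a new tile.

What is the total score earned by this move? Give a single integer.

Answer: 4

Derivation:
Slide down:
col 0: [32, 0, 2, 2] -> [0, 0, 32, 4]  score +4 (running 4)
col 1: [4, 8, 16, 8] -> [4, 8, 16, 8]  score +0 (running 4)
col 2: [2, 0, 32, 0] -> [0, 0, 2, 32]  score +0 (running 4)
col 3: [8, 0, 16, 32] -> [0, 8, 16, 32]  score +0 (running 4)
Board after move:
 0  4  0  0
 0  8  0  8
32 16  2 16
 4  8 32 32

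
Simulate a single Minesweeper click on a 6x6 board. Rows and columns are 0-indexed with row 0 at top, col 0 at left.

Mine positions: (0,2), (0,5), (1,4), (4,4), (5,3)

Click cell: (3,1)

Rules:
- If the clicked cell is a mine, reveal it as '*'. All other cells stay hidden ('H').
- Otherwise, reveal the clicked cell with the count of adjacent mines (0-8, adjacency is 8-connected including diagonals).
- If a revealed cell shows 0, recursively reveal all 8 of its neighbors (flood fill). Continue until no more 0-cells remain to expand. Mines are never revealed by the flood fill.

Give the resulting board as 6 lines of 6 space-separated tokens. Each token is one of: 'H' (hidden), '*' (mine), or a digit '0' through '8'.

0 1 H H H H
0 1 1 2 H H
0 0 0 1 H H
0 0 0 1 H H
0 0 1 2 H H
0 0 1 H H H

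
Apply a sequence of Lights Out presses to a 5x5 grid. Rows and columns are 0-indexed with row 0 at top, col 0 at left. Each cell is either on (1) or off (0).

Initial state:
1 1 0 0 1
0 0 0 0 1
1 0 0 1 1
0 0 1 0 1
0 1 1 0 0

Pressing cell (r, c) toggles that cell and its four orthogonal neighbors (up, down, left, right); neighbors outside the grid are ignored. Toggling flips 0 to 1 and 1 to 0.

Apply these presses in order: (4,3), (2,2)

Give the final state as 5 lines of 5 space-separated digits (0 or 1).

After press 1 at (4,3):
1 1 0 0 1
0 0 0 0 1
1 0 0 1 1
0 0 1 1 1
0 1 0 1 1

After press 2 at (2,2):
1 1 0 0 1
0 0 1 0 1
1 1 1 0 1
0 0 0 1 1
0 1 0 1 1

Answer: 1 1 0 0 1
0 0 1 0 1
1 1 1 0 1
0 0 0 1 1
0 1 0 1 1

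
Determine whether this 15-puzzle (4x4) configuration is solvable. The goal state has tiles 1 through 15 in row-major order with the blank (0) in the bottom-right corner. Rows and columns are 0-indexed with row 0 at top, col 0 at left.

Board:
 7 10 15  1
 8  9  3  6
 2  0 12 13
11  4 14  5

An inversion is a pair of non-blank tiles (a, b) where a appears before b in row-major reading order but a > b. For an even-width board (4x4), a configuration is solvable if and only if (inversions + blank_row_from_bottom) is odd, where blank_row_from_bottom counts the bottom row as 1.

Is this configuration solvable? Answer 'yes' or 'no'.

Answer: yes

Derivation:
Inversions: 49
Blank is in row 2 (0-indexed from top), which is row 2 counting from the bottom (bottom = 1).
49 + 2 = 51, which is odd, so the puzzle is solvable.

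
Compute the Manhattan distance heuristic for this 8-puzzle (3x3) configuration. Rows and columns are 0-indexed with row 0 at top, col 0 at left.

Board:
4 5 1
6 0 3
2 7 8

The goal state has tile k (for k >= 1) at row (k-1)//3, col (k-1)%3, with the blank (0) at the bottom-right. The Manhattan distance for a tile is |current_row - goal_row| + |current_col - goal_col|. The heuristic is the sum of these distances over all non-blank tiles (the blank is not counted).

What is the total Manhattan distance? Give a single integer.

Answer: 12

Derivation:
Tile 4: (0,0)->(1,0) = 1
Tile 5: (0,1)->(1,1) = 1
Tile 1: (0,2)->(0,0) = 2
Tile 6: (1,0)->(1,2) = 2
Tile 3: (1,2)->(0,2) = 1
Tile 2: (2,0)->(0,1) = 3
Tile 7: (2,1)->(2,0) = 1
Tile 8: (2,2)->(2,1) = 1
Sum: 1 + 1 + 2 + 2 + 1 + 3 + 1 + 1 = 12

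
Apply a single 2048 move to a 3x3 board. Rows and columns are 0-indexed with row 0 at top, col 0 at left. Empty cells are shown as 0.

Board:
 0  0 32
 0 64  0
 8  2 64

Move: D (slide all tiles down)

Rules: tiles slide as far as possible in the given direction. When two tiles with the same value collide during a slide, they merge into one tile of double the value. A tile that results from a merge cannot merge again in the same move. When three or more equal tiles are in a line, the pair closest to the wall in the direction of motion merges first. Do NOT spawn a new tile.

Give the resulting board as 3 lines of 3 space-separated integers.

Answer:  0  0  0
 0 64 32
 8  2 64

Derivation:
Slide down:
col 0: [0, 0, 8] -> [0, 0, 8]
col 1: [0, 64, 2] -> [0, 64, 2]
col 2: [32, 0, 64] -> [0, 32, 64]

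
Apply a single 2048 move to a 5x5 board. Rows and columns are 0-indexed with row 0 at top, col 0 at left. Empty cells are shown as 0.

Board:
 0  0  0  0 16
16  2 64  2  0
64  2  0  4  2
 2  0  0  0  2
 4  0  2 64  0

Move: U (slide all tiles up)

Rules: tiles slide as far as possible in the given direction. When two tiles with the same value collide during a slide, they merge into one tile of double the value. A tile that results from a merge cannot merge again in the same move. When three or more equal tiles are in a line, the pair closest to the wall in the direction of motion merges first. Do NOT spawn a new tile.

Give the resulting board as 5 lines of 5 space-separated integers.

Answer: 16  4 64  2 16
64  0  2  4  4
 2  0  0 64  0
 4  0  0  0  0
 0  0  0  0  0

Derivation:
Slide up:
col 0: [0, 16, 64, 2, 4] -> [16, 64, 2, 4, 0]
col 1: [0, 2, 2, 0, 0] -> [4, 0, 0, 0, 0]
col 2: [0, 64, 0, 0, 2] -> [64, 2, 0, 0, 0]
col 3: [0, 2, 4, 0, 64] -> [2, 4, 64, 0, 0]
col 4: [16, 0, 2, 2, 0] -> [16, 4, 0, 0, 0]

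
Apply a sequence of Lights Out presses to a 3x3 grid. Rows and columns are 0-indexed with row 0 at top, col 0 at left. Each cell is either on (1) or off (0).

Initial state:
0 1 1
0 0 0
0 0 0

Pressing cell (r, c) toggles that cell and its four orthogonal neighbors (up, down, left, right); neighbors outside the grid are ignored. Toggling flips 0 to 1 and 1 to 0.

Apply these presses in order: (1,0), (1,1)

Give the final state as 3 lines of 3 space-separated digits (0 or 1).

After press 1 at (1,0):
1 1 1
1 1 0
1 0 0

After press 2 at (1,1):
1 0 1
0 0 1
1 1 0

Answer: 1 0 1
0 0 1
1 1 0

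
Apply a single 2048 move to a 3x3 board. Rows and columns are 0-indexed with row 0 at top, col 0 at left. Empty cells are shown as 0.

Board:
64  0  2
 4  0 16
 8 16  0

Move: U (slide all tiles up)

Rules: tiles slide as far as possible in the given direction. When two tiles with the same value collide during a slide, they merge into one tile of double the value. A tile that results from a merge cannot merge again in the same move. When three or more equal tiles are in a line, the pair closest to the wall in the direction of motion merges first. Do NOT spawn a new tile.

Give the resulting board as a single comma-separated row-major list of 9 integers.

Slide up:
col 0: [64, 4, 8] -> [64, 4, 8]
col 1: [0, 0, 16] -> [16, 0, 0]
col 2: [2, 16, 0] -> [2, 16, 0]

Answer: 64, 16, 2, 4, 0, 16, 8, 0, 0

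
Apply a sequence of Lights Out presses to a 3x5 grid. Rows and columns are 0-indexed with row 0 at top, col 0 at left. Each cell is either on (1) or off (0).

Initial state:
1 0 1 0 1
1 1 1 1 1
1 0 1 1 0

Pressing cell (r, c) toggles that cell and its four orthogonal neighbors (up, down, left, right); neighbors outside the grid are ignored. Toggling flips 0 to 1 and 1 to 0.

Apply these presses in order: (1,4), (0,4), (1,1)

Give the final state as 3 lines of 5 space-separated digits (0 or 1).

Answer: 1 1 1 1 1
0 0 0 0 1
1 1 1 1 1

Derivation:
After press 1 at (1,4):
1 0 1 0 0
1 1 1 0 0
1 0 1 1 1

After press 2 at (0,4):
1 0 1 1 1
1 1 1 0 1
1 0 1 1 1

After press 3 at (1,1):
1 1 1 1 1
0 0 0 0 1
1 1 1 1 1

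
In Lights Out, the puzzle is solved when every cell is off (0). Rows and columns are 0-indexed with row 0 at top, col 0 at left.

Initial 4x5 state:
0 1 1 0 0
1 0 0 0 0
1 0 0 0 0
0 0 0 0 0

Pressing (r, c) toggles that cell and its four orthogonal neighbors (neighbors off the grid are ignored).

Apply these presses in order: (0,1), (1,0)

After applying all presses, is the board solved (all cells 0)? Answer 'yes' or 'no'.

After press 1 at (0,1):
1 0 0 0 0
1 1 0 0 0
1 0 0 0 0
0 0 0 0 0

After press 2 at (1,0):
0 0 0 0 0
0 0 0 0 0
0 0 0 0 0
0 0 0 0 0

Lights still on: 0

Answer: yes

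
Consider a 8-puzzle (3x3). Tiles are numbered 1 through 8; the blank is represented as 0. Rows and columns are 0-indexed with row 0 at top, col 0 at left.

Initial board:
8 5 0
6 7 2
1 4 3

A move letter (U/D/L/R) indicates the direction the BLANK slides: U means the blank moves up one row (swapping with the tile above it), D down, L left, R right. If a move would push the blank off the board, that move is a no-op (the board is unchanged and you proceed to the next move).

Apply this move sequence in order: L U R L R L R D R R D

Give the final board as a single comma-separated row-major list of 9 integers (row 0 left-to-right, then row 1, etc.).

After move 1 (L):
8 0 5
6 7 2
1 4 3

After move 2 (U):
8 0 5
6 7 2
1 4 3

After move 3 (R):
8 5 0
6 7 2
1 4 3

After move 4 (L):
8 0 5
6 7 2
1 4 3

After move 5 (R):
8 5 0
6 7 2
1 4 3

After move 6 (L):
8 0 5
6 7 2
1 4 3

After move 7 (R):
8 5 0
6 7 2
1 4 3

After move 8 (D):
8 5 2
6 7 0
1 4 3

After move 9 (R):
8 5 2
6 7 0
1 4 3

After move 10 (R):
8 5 2
6 7 0
1 4 3

After move 11 (D):
8 5 2
6 7 3
1 4 0

Answer: 8, 5, 2, 6, 7, 3, 1, 4, 0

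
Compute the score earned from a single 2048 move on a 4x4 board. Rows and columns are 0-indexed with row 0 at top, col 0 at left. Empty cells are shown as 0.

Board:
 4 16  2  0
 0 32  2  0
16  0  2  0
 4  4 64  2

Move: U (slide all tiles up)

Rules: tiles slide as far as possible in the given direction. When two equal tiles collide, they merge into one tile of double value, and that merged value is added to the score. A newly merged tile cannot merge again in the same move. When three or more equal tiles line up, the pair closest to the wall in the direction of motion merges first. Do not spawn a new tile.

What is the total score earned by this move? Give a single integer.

Answer: 4

Derivation:
Slide up:
col 0: [4, 0, 16, 4] -> [4, 16, 4, 0]  score +0 (running 0)
col 1: [16, 32, 0, 4] -> [16, 32, 4, 0]  score +0 (running 0)
col 2: [2, 2, 2, 64] -> [4, 2, 64, 0]  score +4 (running 4)
col 3: [0, 0, 0, 2] -> [2, 0, 0, 0]  score +0 (running 4)
Board after move:
 4 16  4  2
16 32  2  0
 4  4 64  0
 0  0  0  0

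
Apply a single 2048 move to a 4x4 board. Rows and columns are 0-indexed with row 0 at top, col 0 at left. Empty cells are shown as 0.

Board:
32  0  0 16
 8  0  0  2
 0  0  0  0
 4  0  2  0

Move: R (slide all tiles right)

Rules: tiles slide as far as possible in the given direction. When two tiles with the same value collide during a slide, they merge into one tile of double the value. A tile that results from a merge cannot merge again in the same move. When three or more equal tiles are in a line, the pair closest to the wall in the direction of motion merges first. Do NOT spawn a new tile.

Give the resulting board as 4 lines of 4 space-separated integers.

Slide right:
row 0: [32, 0, 0, 16] -> [0, 0, 32, 16]
row 1: [8, 0, 0, 2] -> [0, 0, 8, 2]
row 2: [0, 0, 0, 0] -> [0, 0, 0, 0]
row 3: [4, 0, 2, 0] -> [0, 0, 4, 2]

Answer:  0  0 32 16
 0  0  8  2
 0  0  0  0
 0  0  4  2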